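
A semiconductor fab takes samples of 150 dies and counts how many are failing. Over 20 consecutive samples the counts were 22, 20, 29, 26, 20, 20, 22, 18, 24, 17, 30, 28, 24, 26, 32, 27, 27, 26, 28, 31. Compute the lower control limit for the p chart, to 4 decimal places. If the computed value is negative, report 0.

0.0746

p̄ = Σdᵢ / (k·n) = 497 / (20 × 150) = 0.16567
LCL = p̄ − 3·√(p̄(1−p̄)/n) = 0.16567 − 3 × 0.03036 = 0.07460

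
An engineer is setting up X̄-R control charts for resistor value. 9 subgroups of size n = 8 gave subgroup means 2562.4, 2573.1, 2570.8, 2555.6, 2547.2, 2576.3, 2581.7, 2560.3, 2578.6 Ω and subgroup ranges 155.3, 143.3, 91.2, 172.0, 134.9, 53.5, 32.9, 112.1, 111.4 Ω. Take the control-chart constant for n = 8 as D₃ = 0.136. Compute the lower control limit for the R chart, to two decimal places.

15.21

R̄ = (155.3 + 143.3 + 91.2 + 172.0 + 134.9 + 53.5 + 32.9 + 112.1 + 111.4) / 9 = 1006.6000 / 9 = 111.8444
LCL_R = D₃·R̄ = 0.136 × 111.8444 = 15.2108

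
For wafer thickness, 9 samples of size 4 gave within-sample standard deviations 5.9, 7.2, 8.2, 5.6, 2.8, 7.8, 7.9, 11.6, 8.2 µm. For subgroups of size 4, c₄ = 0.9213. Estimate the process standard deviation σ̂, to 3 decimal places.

s̄ = (5.9 + 7.2 + 8.2 + 5.6 + 2.8 + 7.8 + 7.9 + 11.6 + 8.2) / 9 = 7.2444
σ̂ = s̄ / c₄ = 7.2444 / 0.9213 = 7.8633

7.863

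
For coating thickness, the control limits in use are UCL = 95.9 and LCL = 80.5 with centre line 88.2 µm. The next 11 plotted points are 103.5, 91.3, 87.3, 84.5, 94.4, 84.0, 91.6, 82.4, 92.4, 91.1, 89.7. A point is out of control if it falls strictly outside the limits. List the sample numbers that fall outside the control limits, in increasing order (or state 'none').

1

Compare each point to [80.5, 95.9]: sample 1 = 103.5 > UCL.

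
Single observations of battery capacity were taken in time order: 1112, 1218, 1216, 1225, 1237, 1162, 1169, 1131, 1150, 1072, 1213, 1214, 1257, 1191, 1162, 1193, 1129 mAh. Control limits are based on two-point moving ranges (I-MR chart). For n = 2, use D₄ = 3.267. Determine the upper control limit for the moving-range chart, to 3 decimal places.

147.219

Moving ranges: 106, 2, 9, 12, 75, 7, 38, 19, 78, 141, 1, 43, 66, 29, 31, 64; M̄R̄ = 721.0000 / 16 = 45.0625
UCL_MR = D₄·M̄R̄ = 3.267 × 45.0625 = 147.2192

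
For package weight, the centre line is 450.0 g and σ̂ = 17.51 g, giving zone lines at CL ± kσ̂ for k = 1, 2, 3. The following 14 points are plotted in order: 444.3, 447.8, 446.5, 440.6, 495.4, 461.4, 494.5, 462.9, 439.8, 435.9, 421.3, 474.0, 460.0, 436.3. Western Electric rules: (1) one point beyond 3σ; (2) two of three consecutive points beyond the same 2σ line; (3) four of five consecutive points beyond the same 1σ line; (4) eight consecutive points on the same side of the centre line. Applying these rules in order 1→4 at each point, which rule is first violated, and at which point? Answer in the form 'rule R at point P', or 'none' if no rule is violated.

rule 2 at point 7

Zone of each point (C = within 1σ̂, B = 1σ̂–2σ̂, A = 2σ̂–3σ̂, * = beyond 3σ̂; sign = side of CL): 1:-C, 2:-C, 3:-C, 4:-C, 5:+A, 6:+C, 7:+A, 8:+C, 9:-C, 10:-C, 11:-B, 12:+B, 13:+C, 14:-C
Rule 2 (two of three consecutive points beyond the same 2σ limit) is satisfied at point 7.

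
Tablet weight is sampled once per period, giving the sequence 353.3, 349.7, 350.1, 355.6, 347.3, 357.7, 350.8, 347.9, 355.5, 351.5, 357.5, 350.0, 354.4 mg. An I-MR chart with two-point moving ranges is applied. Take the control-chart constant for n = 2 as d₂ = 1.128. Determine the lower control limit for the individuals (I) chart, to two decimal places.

337.45

X̄ = (353.3 + 349.7 + 350.1 + 355.6 + 347.3 + 357.7 + 350.8 + 347.9 + 355.5 + 351.5 + 357.5 + 350.0 + 354.4) / 13 = 352.4077
Moving ranges: 3.6, 0.4, 5.5, 8.3, 10.4, 6.9, 2.9, 7.6, 4.0, 6.0, 7.5, 4.4; M̄R̄ = 67.5000 / 12 = 5.6250
LCL = X̄ − 3·M̄R̄/d₂ = 352.4077 − 3 × 5.6250 / 1.128 = 337.4476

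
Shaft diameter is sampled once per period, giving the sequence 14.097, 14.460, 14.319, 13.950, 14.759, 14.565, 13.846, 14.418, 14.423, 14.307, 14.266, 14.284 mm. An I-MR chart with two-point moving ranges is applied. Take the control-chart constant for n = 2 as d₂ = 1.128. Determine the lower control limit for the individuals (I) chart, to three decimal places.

13.499

X̄ = (14.097 + 14.460 + 14.319 + 13.950 + 14.759 + 14.565 + 13.846 + 14.418 + 14.423 + 14.307 + 14.266 + 14.284) / 12 = 14.3078
Moving ranges: 0.363, 0.141, 0.369, 0.809, 0.194, 0.719, 0.572, 0.005, 0.116, 0.041, 0.018; M̄R̄ = 3.3470 / 11 = 0.3043
LCL = X̄ − 3·M̄R̄/d₂ = 14.3078 − 3 × 0.3043 / 1.128 = 13.4986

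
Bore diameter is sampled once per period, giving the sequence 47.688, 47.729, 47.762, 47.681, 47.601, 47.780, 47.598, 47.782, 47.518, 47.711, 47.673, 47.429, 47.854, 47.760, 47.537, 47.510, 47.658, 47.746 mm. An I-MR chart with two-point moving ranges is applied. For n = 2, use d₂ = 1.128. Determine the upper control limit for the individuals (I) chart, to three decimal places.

48.062

X̄ = (47.688 + 47.729 + 47.762 + 47.681 + 47.601 + 47.780 + 47.598 + 47.782 + 47.518 + 47.711 + 47.673 + 47.429 + 47.854 + 47.760 + 47.537 + 47.510 + 47.658 + 47.746) / 18 = 47.6676
Moving ranges: 0.041, 0.033, 0.081, 0.080, 0.179, 0.182, 0.184, 0.264, 0.193, 0.038, 0.244, 0.425, 0.094, 0.223, 0.027, 0.148, 0.088; M̄R̄ = 2.5240 / 17 = 0.1485
UCL = X̄ + 3·M̄R̄/d₂ = 47.6676 + 3 × 0.1485 / 1.128 = 48.0625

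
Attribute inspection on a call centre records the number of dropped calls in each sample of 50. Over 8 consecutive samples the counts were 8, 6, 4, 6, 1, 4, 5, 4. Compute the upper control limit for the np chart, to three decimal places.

10.970

p̄ = Σdᵢ / (k·n) = 38 / (8 × 50) = 0.09500
UCL = np̄ + 3·√(np̄(1−p̄)) = 4.7500 + 3 × √(4.7500×0.90500) = 4.7500 + 3 × 2.0733 = 10.9700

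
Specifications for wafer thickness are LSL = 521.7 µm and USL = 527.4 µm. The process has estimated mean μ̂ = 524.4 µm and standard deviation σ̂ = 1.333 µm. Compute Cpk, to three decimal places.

0.675

Cpu = (USL − μ̂) / (3σ̂) = (527.4 − 524.4) / (3 × 1.333) = 0.7502; Cpl = (μ̂ − LSL) / (3σ̂) = (524.4 − 521.7) / (3 × 1.333) = 0.6752; Cpk = min(Cpu, Cpl) = 0.6752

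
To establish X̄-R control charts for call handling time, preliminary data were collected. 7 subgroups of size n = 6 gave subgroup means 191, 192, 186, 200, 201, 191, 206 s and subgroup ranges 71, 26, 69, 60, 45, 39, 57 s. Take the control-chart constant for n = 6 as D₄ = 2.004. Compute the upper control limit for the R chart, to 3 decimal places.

R̄ = (71 + 26 + 69 + 60 + 45 + 39 + 57) / 7 = 367.0000 / 7 = 52.4286
UCL_R = D₄·R̄ = 2.004 × 52.4286 = 105.0669

105.067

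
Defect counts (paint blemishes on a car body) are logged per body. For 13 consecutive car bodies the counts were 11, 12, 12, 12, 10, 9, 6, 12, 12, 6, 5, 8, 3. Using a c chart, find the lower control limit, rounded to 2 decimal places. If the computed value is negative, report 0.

c̄ = (11 + 12 + 12 + 12 + 10 + 9 + 6 + 12 + 12 + 6 + 5 + 8 + 3) / 13 = 118 / 13 = 9.0769
LCL = c̄ − 3√c̄ = 9.0769 − 3 × 3.0128 = 0.0385

0.04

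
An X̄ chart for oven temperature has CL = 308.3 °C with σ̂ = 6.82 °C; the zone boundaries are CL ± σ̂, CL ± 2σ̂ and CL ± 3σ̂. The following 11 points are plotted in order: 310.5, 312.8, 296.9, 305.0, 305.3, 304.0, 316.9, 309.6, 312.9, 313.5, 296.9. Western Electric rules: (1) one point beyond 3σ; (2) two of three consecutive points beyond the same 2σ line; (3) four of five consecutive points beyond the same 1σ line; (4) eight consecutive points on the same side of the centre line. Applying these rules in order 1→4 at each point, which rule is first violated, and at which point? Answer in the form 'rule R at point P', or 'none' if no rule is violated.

none

Zone of each point (C = within 1σ̂, B = 1σ̂–2σ̂, A = 2σ̂–3σ̂, * = beyond 3σ̂; sign = side of CL): 1:+C, 2:+C, 3:-B, 4:-C, 5:-C, 6:-C, 7:+B, 8:+C, 9:+C, 10:+C, 11:-B
No rule fires across all 11 points.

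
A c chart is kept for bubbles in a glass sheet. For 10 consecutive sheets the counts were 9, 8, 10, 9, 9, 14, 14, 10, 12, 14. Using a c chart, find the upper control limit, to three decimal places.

c̄ = (9 + 8 + 10 + 9 + 9 + 14 + 14 + 10 + 12 + 14) / 10 = 109 / 10 = 10.9000
UCL = c̄ + 3√c̄ = 10.9000 + 3 × √10.9000 = 10.9000 + 3 × 3.3015 = 20.8045

20.805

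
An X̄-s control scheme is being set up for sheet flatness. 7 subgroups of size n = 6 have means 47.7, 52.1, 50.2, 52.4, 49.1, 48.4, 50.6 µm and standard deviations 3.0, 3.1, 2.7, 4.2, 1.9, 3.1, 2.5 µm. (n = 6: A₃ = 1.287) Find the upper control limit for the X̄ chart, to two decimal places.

53.84

X̄̄ = (47.7 + 52.1 + 50.2 + 52.4 + 49.1 + 48.4 + 50.6) / 7 = 50.0714
s̄ = (3.0 + 3.1 + 2.7 + 4.2 + 1.9 + 3.1 + 2.5) / 7 = 2.9286
UCL = X̄̄ + A₃·s̄ = 50.0714 + 1.287 × 2.9286 = 53.8405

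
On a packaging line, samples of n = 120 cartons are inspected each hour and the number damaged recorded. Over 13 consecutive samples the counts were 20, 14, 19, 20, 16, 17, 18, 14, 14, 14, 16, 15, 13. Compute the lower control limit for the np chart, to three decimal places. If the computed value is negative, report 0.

4.937

p̄ = Σdᵢ / (k·n) = 210 / (13 × 120) = 0.13462
LCL = np̄ − 3·√(np̄(1−p̄)) = 16.1538 − 3 × 3.7389 = 4.9372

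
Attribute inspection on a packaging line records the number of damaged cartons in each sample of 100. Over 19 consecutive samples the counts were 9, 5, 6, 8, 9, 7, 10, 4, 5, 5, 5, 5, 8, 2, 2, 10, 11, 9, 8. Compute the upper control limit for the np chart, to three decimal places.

14.257

p̄ = Σdᵢ / (k·n) = 128 / (19 × 100) = 0.06737
UCL = np̄ + 3·√(np̄(1−p̄)) = 6.7368 + 3 × √(6.7368×0.93263) = 6.7368 + 3 × 2.5066 = 14.2566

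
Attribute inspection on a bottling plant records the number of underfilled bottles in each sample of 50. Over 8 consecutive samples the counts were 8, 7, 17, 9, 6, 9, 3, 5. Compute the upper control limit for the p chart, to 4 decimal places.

0.3155

p̄ = Σdᵢ / (k·n) = 64 / (8 × 50) = 0.16000
UCL = p̄ + 3·√(p̄(1−p̄)/n) = 0.16000 + 3 × √(0.16000×0.84000/50) = 0.16000 + 3 × 0.05185 = 0.31554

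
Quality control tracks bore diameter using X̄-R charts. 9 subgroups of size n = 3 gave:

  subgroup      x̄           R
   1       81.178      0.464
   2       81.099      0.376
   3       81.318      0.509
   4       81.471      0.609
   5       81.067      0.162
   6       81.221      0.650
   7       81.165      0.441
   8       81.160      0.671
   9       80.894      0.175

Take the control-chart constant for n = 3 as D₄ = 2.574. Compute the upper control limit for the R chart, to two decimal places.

R̄ = (0.464 + 0.376 + 0.509 + 0.609 + 0.162 + 0.650 + 0.441 + 0.671 + 0.175) / 9 = 4.0570 / 9 = 0.4508
UCL_R = D₄·R̄ = 2.574 × 0.4508 = 1.1603

1.16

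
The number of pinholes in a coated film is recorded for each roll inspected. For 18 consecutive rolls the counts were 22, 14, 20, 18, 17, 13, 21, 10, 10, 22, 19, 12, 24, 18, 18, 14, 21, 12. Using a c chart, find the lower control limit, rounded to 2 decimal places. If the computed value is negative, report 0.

c̄ = (22 + 14 + 20 + 18 + 17 + 13 + 21 + 10 + 10 + 22 + 19 + 12 + 24 + 18 + 18 + 14 + 21 + 12) / 18 = 305 / 18 = 16.9444
LCL = c̄ − 3√c̄ = 16.9444 − 3 × 4.1164 = 4.5954

4.60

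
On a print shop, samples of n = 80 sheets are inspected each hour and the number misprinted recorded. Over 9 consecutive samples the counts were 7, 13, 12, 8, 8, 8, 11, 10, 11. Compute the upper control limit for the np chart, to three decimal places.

p̄ = Σdᵢ / (k·n) = 88 / (9 × 80) = 0.12222
UCL = np̄ + 3·√(np̄(1−p̄)) = 9.7778 + 3 × √(9.7778×0.87778) = 9.7778 + 3 × 2.9296 = 18.5667

18.567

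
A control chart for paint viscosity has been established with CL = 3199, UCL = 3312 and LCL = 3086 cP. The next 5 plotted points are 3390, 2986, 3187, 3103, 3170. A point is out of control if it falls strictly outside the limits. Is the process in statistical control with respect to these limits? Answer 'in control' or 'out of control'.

out of control

Compare each point to [3086, 3312]: sample 1 = 3390 > UCL; sample 2 = 2986 < LCL.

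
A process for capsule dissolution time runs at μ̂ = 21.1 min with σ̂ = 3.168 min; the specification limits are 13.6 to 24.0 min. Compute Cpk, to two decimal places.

0.31

Cpu = (USL − μ̂) / (3σ̂) = (24.0 − 21.1) / (3 × 3.168) = 0.3051; Cpl = (μ̂ − LSL) / (3σ̂) = (21.1 − 13.6) / (3 × 3.168) = 0.7891; Cpk = min(Cpu, Cpl) = 0.3051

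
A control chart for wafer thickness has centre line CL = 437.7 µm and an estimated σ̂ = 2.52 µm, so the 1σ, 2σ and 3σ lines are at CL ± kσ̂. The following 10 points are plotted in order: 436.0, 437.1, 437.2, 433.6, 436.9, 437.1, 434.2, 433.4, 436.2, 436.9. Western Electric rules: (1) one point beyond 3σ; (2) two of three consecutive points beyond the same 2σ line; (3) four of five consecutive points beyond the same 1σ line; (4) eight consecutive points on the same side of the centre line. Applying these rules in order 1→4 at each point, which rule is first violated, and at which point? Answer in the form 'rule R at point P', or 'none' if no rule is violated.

rule 4 at point 8

Zone of each point (C = within 1σ̂, B = 1σ̂–2σ̂, A = 2σ̂–3σ̂, * = beyond 3σ̂; sign = side of CL): 1:-C, 2:-C, 3:-C, 4:-B, 5:-C, 6:-C, 7:-B, 8:-B, 9:-C, 10:-C
Rule 4 (eight consecutive points on the same side of the centre line) is satisfied at point 8.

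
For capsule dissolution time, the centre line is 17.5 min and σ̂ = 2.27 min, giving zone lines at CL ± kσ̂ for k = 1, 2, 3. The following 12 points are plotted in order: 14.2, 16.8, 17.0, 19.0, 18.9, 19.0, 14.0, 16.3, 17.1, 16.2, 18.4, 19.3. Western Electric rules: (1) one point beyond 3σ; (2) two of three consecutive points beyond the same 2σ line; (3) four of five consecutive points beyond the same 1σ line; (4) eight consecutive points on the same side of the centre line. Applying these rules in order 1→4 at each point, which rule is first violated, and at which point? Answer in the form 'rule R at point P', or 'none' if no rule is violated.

none

Zone of each point (C = within 1σ̂, B = 1σ̂–2σ̂, A = 2σ̂–3σ̂, * = beyond 3σ̂; sign = side of CL): 1:-B, 2:-C, 3:-C, 4:+C, 5:+C, 6:+C, 7:-B, 8:-C, 9:-C, 10:-C, 11:+C, 12:+C
No rule fires across all 12 points.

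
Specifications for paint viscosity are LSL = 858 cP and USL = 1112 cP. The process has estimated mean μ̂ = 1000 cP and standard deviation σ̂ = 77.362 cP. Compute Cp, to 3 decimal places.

Cp = (USL − LSL) / (6σ̂) = (1112 − 858) / (6 × 77.362) = 254.0000 / 464.1720 = 0.5472

0.547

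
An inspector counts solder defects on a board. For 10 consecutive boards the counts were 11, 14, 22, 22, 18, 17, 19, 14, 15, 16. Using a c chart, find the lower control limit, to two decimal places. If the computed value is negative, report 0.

4.50

c̄ = (11 + 14 + 22 + 22 + 18 + 17 + 19 + 14 + 15 + 16) / 10 = 168 / 10 = 16.8000
LCL = c̄ − 3√c̄ = 16.8000 − 3 × 4.0988 = 4.5037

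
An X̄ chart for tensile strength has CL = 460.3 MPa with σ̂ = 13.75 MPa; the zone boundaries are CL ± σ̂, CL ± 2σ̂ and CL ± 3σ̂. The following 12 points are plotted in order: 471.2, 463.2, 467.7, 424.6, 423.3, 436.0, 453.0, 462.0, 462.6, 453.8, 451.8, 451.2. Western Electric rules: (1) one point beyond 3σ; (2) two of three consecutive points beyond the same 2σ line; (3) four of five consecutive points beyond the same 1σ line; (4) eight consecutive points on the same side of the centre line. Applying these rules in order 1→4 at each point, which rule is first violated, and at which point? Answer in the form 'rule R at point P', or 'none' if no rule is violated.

rule 2 at point 5

Zone of each point (C = within 1σ̂, B = 1σ̂–2σ̂, A = 2σ̂–3σ̂, * = beyond 3σ̂; sign = side of CL): 1:+C, 2:+C, 3:+C, 4:-A, 5:-A, 6:-B, 7:-C, 8:+C, 9:+C, 10:-C, 11:-C, 12:-C
Rule 2 (two of three consecutive points beyond the same 2σ limit) is satisfied at point 5.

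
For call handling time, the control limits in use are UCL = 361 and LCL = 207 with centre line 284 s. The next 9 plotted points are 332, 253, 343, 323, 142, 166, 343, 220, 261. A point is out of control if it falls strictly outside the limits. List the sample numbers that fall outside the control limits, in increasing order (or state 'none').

5, 6

Compare each point to [207, 361]: sample 5 = 142 < LCL; sample 6 = 166 < LCL.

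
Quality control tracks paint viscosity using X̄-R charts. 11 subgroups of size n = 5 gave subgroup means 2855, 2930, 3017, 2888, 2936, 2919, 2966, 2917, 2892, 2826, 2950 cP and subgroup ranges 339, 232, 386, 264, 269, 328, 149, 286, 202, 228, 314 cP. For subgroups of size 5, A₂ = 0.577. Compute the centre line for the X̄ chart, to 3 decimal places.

X̄̄ = (2855 + 2930 + 3017 + 2888 + 2936 + 2919 + 2966 + 2917 + 2892 + 2826 + 2950) / 11 = 32096.0000 / 11 = 2917.8182
CL = X̄̄ = 2917.8182

2917.818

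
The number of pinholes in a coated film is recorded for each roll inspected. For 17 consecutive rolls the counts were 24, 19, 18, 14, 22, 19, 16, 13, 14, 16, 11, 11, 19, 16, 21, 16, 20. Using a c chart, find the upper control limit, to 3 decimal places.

c̄ = (24 + 19 + 18 + 14 + 22 + 19 + 16 + 13 + 14 + 16 + 11 + 11 + 19 + 16 + 21 + 16 + 20) / 17 = 289 / 17 = 17.0000
UCL = c̄ + 3√c̄ = 17.0000 + 3 × √17.0000 = 17.0000 + 3 × 4.1231 = 29.3693

29.369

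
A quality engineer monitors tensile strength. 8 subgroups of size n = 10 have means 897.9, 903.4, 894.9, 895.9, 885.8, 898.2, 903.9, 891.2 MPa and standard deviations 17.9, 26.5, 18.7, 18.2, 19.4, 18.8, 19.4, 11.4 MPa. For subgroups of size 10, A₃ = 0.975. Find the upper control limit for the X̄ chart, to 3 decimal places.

914.718

X̄̄ = (897.9 + 903.4 + 894.9 + 895.9 + 885.8 + 898.2 + 903.9 + 891.2) / 8 = 896.4000
s̄ = (17.9 + 26.5 + 18.7 + 18.2 + 19.4 + 18.8 + 19.4 + 11.4) / 8 = 18.7875
UCL = X̄̄ + A₃·s̄ = 896.4000 + 0.975 × 18.7875 = 914.7178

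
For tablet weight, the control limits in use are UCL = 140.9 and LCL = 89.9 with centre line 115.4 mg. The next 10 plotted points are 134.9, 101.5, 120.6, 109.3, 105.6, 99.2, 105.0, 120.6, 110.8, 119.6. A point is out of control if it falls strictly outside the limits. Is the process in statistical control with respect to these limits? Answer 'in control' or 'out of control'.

All 10 points lie within [89.9, 140.9].

in control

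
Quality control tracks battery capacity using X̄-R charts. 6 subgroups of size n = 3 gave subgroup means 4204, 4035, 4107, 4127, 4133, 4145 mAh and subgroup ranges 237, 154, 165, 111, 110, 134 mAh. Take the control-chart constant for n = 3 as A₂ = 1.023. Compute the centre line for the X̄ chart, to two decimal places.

X̄̄ = (4204 + 4035 + 4107 + 4127 + 4133 + 4145) / 6 = 24751.0000 / 6 = 4125.1667
CL = X̄̄ = 4125.1667

4125.17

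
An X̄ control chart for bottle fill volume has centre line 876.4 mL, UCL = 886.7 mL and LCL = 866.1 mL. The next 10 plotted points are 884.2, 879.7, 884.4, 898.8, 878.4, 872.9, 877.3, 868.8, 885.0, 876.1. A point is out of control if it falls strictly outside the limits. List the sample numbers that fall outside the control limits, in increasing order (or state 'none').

4

Compare each point to [866.1, 886.7]: sample 4 = 898.8 > UCL.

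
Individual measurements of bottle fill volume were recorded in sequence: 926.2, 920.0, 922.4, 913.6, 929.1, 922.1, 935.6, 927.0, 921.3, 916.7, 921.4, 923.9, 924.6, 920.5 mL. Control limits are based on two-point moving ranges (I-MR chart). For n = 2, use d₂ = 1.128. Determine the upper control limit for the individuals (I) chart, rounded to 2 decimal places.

940.42

X̄ = (926.2 + 920.0 + 922.4 + 913.6 + 929.1 + 922.1 + 935.6 + 927.0 + 921.3 + 916.7 + 921.4 + 923.9 + 924.6 + 920.5) / 14 = 923.1714
Moving ranges: 6.2, 2.4, 8.8, 15.5, 7.0, 13.5, 8.6, 5.7, 4.6, 4.7, 2.5, 0.7, 4.1; M̄R̄ = 84.3000 / 13 = 6.4846
UCL = X̄ + 3·M̄R̄/d₂ = 923.1714 + 3 × 6.4846 / 1.128 = 940.4177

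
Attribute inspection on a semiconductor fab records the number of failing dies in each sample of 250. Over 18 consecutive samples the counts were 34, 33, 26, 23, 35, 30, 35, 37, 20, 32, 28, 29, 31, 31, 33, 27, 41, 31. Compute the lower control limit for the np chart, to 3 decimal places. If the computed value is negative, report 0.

p̄ = Σdᵢ / (k·n) = 556 / (18 × 250) = 0.12356
LCL = np̄ − 3·√(np̄(1−p̄)) = 30.8889 − 3 × 5.2031 = 15.2795

15.280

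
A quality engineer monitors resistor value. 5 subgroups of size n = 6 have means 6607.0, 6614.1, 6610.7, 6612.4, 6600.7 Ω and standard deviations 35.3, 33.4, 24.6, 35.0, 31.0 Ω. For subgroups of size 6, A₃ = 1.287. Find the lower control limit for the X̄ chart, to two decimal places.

6567.98

X̄̄ = (6607.0 + 6614.1 + 6610.7 + 6612.4 + 6600.7) / 5 = 6608.9800
s̄ = (35.3 + 33.4 + 24.6 + 35.0 + 31.0) / 5 = 31.8600
LCL = X̄̄ − A₃·s̄ = 6608.9800 − 1.287 × 31.8600 = 6567.9762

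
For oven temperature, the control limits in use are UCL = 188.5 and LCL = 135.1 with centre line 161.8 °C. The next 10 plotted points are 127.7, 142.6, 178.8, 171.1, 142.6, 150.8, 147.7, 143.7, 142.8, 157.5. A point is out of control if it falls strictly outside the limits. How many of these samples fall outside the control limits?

1

Compare each point to [135.1, 188.5]: sample 1 = 127.7 < LCL.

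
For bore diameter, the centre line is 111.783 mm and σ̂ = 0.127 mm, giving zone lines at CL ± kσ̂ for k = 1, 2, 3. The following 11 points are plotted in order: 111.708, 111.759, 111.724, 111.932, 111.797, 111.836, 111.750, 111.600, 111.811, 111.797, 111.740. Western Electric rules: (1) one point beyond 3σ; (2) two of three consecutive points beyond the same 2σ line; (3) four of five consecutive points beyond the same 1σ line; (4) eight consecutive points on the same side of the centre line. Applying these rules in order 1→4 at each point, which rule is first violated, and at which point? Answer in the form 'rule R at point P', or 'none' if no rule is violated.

none

Zone of each point (C = within 1σ̂, B = 1σ̂–2σ̂, A = 2σ̂–3σ̂, * = beyond 3σ̂; sign = side of CL): 1:-C, 2:-C, 3:-C, 4:+B, 5:+C, 6:+C, 7:-C, 8:-B, 9:+C, 10:+C, 11:-C
No rule fires across all 11 points.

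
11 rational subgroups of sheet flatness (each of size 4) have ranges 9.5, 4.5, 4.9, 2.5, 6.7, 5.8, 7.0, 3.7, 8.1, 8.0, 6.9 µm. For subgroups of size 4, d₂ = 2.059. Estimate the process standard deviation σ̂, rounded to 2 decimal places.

R̄ = (9.5 + 4.5 + 4.9 + 2.5 + 6.7 + 5.8 + 7.0 + 3.7 + 8.1 + 8.0 + 6.9) / 11 = 6.1455
σ̂ = R̄ / d₂ = 6.1455 / 2.059 = 2.9847

2.98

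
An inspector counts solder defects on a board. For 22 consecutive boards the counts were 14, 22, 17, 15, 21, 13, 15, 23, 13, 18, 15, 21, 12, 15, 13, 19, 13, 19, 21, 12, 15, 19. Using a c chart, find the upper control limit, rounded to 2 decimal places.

c̄ = (14 + 22 + 17 + 15 + 21 + 13 + 15 + 23 + 13 + 18 + 15 + 21 + 12 + 15 + 13 + 19 + 13 + 19 + 21 + 12 + 15 + 19) / 22 = 365 / 22 = 16.5909
UCL = c̄ + 3√c̄ = 16.5909 + 3 × √16.5909 = 16.5909 + 3 × 4.0732 = 28.8105

28.81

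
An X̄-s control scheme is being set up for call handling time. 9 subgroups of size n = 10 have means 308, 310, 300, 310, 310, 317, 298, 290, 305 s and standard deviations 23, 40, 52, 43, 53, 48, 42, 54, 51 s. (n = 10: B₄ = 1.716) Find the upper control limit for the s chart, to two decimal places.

77.41

s̄ = (23 + 40 + 52 + 43 + 53 + 48 + 42 + 54 + 51) / 9 = 45.1111
UCL_s = B₄·s̄ = 1.716 × 45.1111 = 77.4107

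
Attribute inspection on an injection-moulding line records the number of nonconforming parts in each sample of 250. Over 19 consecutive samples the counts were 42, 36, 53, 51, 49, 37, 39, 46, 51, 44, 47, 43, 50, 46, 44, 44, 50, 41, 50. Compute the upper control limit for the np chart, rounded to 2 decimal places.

p̄ = Σdᵢ / (k·n) = 863 / (19 × 250) = 0.18168
UCL = np̄ + 3·√(np̄(1−p̄)) = 45.4211 + 3 × √(45.4211×0.81832) = 45.4211 + 3 × 6.0966 = 63.7109

63.71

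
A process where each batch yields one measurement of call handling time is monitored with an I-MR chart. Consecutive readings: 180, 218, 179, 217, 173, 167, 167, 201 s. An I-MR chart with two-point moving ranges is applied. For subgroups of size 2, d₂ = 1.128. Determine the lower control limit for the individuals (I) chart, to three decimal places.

112.142

X̄ = (180 + 218 + 179 + 217 + 173 + 167 + 167 + 201) / 8 = 187.7500
Moving ranges: 38, 39, 38, 44, 6, 0, 34; M̄R̄ = 199.0000 / 7 = 28.4286
LCL = X̄ − 3·M̄R̄/d₂ = 187.7500 − 3 × 28.4286 / 1.128 = 112.1421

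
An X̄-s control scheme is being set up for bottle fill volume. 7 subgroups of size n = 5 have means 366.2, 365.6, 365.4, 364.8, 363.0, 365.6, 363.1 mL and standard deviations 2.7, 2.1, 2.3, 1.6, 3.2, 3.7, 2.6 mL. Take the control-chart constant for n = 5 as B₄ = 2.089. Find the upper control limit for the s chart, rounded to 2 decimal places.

5.43

s̄ = (2.7 + 2.1 + 2.3 + 1.6 + 3.2 + 3.7 + 2.6) / 7 = 2.6000
UCL_s = B₄·s̄ = 2.089 × 2.6000 = 5.4314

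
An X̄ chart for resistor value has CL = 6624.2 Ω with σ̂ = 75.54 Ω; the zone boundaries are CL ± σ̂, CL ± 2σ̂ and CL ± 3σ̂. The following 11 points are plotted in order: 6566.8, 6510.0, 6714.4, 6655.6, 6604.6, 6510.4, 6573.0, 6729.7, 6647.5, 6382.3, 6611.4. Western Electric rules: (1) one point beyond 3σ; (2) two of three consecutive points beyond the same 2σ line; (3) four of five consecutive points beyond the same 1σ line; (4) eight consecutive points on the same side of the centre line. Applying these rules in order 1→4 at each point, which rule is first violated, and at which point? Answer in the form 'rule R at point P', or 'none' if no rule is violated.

rule 1 at point 10

Zone of each point (C = within 1σ̂, B = 1σ̂–2σ̂, A = 2σ̂–3σ̂, * = beyond 3σ̂; sign = side of CL): 1:-C, 2:-B, 3:+B, 4:+C, 5:-C, 6:-B, 7:-C, 8:+B, 9:+C, 10:-*, 11:-C
Rule 1 (one point beyond the 3σ limits) is satisfied at point 10.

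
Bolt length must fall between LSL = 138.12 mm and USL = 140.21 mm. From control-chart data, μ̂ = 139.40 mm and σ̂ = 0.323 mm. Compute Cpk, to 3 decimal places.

Cpu = (USL − μ̂) / (3σ̂) = (140.21 − 139.40) / (3 × 0.323) = 0.8359; Cpl = (μ̂ − LSL) / (3σ̂) = (139.40 − 138.12) / (3 × 0.323) = 1.3209; Cpk = min(Cpu, Cpl) = 0.8359

0.836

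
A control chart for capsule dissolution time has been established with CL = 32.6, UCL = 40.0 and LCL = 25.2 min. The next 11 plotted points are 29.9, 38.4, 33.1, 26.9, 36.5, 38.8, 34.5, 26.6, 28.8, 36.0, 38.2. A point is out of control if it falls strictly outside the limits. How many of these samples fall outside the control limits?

0

All 11 points lie within [25.2, 40.0].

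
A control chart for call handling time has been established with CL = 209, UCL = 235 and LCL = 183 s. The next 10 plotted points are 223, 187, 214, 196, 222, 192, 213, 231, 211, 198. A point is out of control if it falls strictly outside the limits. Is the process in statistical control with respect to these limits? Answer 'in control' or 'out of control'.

in control

All 10 points lie within [183, 235].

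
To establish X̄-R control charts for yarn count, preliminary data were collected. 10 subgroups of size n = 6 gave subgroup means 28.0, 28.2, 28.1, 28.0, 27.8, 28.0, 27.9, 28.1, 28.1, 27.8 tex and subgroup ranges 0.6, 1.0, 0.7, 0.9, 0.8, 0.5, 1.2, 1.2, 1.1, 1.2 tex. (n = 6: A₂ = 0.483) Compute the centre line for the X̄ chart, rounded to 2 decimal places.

X̄̄ = (28.0 + 28.2 + 28.1 + 28.0 + 27.8 + 28.0 + 27.9 + 28.1 + 28.1 + 27.8) / 10 = 280.0000 / 10 = 28.0000
CL = X̄̄ = 28.0000

28.00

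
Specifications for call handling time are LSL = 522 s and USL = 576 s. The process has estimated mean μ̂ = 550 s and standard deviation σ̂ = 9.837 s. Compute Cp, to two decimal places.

0.91

Cp = (USL − LSL) / (6σ̂) = (576 − 522) / (6 × 9.837) = 54.0000 / 59.0220 = 0.9149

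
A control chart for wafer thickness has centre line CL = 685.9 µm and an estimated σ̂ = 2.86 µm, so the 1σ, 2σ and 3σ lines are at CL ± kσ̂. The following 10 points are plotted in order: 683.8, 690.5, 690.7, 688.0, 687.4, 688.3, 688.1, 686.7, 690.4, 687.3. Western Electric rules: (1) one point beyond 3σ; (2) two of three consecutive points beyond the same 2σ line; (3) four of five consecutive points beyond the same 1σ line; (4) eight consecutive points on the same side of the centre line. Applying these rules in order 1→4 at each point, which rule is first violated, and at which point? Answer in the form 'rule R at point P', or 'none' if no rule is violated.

rule 4 at point 9

Zone of each point (C = within 1σ̂, B = 1σ̂–2σ̂, A = 2σ̂–3σ̂, * = beyond 3σ̂; sign = side of CL): 1:-C, 2:+B, 3:+B, 4:+C, 5:+C, 6:+C, 7:+C, 8:+C, 9:+B, 10:+C
Rule 4 (eight consecutive points on the same side of the centre line) is satisfied at point 9.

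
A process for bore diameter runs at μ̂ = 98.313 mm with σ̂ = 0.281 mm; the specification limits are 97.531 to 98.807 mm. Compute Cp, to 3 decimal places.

0.757

Cp = (USL − LSL) / (6σ̂) = (98.807 − 97.531) / (6 × 0.281) = 1.2760 / 1.6860 = 0.7568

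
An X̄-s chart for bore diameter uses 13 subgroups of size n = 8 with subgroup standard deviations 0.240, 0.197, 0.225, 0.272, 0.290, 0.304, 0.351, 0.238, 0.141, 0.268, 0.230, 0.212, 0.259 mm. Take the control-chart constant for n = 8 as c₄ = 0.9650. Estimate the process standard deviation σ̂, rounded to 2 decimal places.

0.26

s̄ = (0.240 + 0.197 + 0.225 + 0.272 + 0.290 + 0.304 + 0.351 + 0.238 + 0.141 + 0.268 + 0.230 + 0.212 + 0.259) / 13 = 0.2482
σ̂ = s̄ / c₄ = 0.2482 / 0.9650 = 0.2572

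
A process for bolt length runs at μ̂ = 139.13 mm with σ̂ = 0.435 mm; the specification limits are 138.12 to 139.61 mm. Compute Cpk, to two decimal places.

0.37

Cpu = (USL − μ̂) / (3σ̂) = (139.61 − 139.13) / (3 × 0.435) = 0.3678; Cpl = (μ̂ − LSL) / (3σ̂) = (139.13 − 138.12) / (3 × 0.435) = 0.7739; Cpk = min(Cpu, Cpl) = 0.3678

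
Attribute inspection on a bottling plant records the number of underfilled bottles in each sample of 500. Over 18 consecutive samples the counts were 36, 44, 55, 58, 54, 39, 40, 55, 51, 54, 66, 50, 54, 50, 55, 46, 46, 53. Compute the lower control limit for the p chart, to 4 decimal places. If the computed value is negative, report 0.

p̄ = Σdᵢ / (k·n) = 906 / (18 × 500) = 0.10067
LCL = p̄ − 3·√(p̄(1−p̄)/n) = 0.10067 − 3 × 0.01346 = 0.06030

0.0603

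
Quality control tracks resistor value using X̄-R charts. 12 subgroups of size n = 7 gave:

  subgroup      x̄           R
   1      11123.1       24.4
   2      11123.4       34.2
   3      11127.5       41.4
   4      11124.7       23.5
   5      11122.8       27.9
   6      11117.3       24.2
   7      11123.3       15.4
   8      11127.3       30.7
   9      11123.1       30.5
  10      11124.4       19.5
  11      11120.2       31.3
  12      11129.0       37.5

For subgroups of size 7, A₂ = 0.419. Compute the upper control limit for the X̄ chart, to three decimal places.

X̄̄ = (11123.1 + 11123.4 + 11127.5 + 11124.7 + 11122.8 + 11117.3 + 11123.3 + 11127.3 + 11123.1 + 11124.4 + 11120.2 + 11129.0) / 12 = 133486.1000 / 12 = 11123.8417
R̄ = (24.4 + 34.2 + 41.4 + 23.5 + 27.9 + 24.2 + 15.4 + 30.7 + 30.5 + 19.5 + 31.3 + 37.5) / 12 = 340.5000 / 12 = 28.3750
UCL = X̄̄ + A₂·R̄ = 11123.8417 + 0.419 × 28.3750 = 11135.7308

11135.731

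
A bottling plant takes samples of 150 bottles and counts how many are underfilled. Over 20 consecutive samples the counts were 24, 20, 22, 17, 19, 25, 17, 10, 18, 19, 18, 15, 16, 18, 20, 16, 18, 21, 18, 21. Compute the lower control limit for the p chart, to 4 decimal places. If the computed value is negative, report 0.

0.0433

p̄ = Σdᵢ / (k·n) = 372 / (20 × 150) = 0.12400
LCL = p̄ − 3·√(p̄(1−p̄)/n) = 0.12400 − 3 × 0.02691 = 0.04327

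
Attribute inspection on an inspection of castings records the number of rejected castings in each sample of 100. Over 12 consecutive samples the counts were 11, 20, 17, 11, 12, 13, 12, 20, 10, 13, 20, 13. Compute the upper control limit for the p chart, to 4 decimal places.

0.2485

p̄ = Σdᵢ / (k·n) = 172 / (12 × 100) = 0.14333
UCL = p̄ + 3·√(p̄(1−p̄)/n) = 0.14333 + 3 × √(0.14333×0.85667/100) = 0.14333 + 3 × 0.03504 = 0.24846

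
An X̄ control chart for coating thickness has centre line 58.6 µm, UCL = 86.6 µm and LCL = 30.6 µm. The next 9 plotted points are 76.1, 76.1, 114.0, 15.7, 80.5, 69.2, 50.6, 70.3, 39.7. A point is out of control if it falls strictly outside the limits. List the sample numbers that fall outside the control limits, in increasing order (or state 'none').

Compare each point to [30.6, 86.6]: sample 3 = 114.0 > UCL; sample 4 = 15.7 < LCL.

3, 4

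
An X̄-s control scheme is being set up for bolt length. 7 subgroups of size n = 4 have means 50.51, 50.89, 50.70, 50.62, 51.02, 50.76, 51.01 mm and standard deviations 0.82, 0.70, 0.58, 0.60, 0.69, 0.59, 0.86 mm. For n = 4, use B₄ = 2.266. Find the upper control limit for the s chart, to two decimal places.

s̄ = (0.82 + 0.70 + 0.58 + 0.60 + 0.69 + 0.59 + 0.86) / 7 = 0.6914
UCL_s = B₄·s̄ = 2.266 × 0.6914 = 1.5668

1.57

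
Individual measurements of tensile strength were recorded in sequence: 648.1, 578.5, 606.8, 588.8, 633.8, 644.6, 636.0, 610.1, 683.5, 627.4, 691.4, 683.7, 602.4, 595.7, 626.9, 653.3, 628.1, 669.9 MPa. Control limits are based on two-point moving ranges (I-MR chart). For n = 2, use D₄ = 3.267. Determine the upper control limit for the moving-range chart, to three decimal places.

Moving ranges: 69.6, 28.3, 18.0, 45.0, 10.8, 8.6, 25.9, 73.4, 56.1, 64.0, 7.7, 81.3, 6.7, 31.2, 26.4, 25.2, 41.8; M̄R̄ = 620.0000 / 17 = 36.4706
UCL_MR = D₄·M̄R̄ = 3.267 × 36.4706 = 119.1494

119.149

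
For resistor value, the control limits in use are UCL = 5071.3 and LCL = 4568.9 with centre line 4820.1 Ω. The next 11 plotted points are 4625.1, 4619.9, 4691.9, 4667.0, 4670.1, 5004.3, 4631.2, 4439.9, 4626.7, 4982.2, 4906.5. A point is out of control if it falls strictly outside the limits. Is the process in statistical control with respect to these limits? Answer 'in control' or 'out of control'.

out of control

Compare each point to [4568.9, 5071.3]: sample 8 = 4439.9 < LCL.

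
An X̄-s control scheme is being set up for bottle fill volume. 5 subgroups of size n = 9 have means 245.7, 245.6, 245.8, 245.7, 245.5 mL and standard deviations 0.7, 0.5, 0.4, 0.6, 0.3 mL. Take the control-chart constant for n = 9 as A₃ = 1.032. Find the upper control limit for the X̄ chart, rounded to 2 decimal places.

X̄̄ = (245.7 + 245.6 + 245.8 + 245.7 + 245.5) / 5 = 245.6600
s̄ = (0.7 + 0.5 + 0.4 + 0.6 + 0.3) / 5 = 0.5000
UCL = X̄̄ + A₃·s̄ = 245.6600 + 1.032 × 0.5000 = 246.1760

246.18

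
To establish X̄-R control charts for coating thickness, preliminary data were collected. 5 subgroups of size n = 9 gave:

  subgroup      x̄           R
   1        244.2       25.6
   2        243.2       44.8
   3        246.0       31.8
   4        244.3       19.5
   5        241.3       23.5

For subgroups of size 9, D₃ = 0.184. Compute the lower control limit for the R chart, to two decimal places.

R̄ = (25.6 + 44.8 + 31.8 + 19.5 + 23.5) / 5 = 145.2000 / 5 = 29.0400
LCL_R = D₃·R̄ = 0.184 × 29.0400 = 5.3434

5.34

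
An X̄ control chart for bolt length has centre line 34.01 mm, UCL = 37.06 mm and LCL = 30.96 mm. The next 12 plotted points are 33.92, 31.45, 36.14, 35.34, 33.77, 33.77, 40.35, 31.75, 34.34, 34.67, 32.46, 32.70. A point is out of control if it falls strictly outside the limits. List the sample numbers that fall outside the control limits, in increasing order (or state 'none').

7

Compare each point to [30.96, 37.06]: sample 7 = 40.35 > UCL.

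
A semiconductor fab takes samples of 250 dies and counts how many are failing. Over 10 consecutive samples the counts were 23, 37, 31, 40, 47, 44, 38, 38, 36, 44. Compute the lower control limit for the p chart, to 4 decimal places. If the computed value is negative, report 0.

0.0832

p̄ = Σdᵢ / (k·n) = 378 / (10 × 250) = 0.15120
LCL = p̄ − 3·√(p̄(1−p̄)/n) = 0.15120 − 3 × 0.02266 = 0.08323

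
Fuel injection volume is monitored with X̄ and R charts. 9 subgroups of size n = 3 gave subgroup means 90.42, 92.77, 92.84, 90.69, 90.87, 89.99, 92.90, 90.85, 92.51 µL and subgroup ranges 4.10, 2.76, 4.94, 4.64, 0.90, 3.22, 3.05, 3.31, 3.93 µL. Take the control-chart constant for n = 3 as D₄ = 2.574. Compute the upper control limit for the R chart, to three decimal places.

8.823

R̄ = (4.10 + 2.76 + 4.94 + 4.64 + 0.90 + 3.22 + 3.05 + 3.31 + 3.93) / 9 = 30.8500 / 9 = 3.4278
UCL_R = D₄·R̄ = 2.574 × 3.4278 = 8.8231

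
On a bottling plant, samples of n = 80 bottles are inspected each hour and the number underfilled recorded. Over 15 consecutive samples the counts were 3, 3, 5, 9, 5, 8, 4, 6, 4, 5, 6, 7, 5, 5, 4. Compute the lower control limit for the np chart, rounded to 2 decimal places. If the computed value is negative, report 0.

p̄ = Σdᵢ / (k·n) = 79 / (15 × 80) = 0.06583
LCL = np̄ − 3·√(np̄(1−p̄)) = 5.2667 − 3 × 2.2181 = -1.3876 → 0 (negative, so LCL = 0)

0.00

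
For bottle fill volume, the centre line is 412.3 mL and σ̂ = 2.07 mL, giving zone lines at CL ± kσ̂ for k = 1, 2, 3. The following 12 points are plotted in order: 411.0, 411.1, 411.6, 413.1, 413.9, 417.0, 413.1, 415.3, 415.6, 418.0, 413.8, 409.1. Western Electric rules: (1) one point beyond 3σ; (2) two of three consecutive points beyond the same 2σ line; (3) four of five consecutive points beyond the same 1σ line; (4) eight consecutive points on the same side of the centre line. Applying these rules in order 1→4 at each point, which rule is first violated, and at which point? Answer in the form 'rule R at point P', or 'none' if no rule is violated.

Zone of each point (C = within 1σ̂, B = 1σ̂–2σ̂, A = 2σ̂–3σ̂, * = beyond 3σ̂; sign = side of CL): 1:-C, 2:-C, 3:-C, 4:+C, 5:+C, 6:+A, 7:+C, 8:+B, 9:+B, 10:+A, 11:+C, 12:-B
Rule 3 (four of five consecutive points beyond the same 1σ limit) is satisfied at point 10.

rule 3 at point 10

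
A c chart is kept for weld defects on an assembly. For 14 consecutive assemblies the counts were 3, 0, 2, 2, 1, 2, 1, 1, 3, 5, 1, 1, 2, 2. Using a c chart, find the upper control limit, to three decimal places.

5.945

c̄ = (3 + 0 + 2 + 2 + 1 + 2 + 1 + 1 + 3 + 5 + 1 + 1 + 2 + 2) / 14 = 26 / 14 = 1.8571
UCL = c̄ + 3√c̄ = 1.8571 + 3 × √1.8571 = 1.8571 + 3 × 1.3628 = 5.9455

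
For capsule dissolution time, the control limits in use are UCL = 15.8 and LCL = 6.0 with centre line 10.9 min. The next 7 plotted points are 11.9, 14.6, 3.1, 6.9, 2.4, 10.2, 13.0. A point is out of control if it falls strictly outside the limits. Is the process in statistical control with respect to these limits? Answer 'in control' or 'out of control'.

out of control

Compare each point to [6.0, 15.8]: sample 3 = 3.1 < LCL; sample 5 = 2.4 < LCL.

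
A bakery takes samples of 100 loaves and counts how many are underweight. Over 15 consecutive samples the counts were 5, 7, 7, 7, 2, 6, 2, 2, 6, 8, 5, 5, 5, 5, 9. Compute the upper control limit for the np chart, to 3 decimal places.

12.181

p̄ = Σdᵢ / (k·n) = 81 / (15 × 100) = 0.05400
UCL = np̄ + 3·√(np̄(1−p̄)) = 5.4000 + 3 × √(5.4000×0.94600) = 5.4000 + 3 × 2.2602 = 12.1805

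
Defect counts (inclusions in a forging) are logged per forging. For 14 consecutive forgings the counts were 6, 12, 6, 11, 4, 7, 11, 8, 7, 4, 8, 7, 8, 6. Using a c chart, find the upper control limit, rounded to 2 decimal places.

15.72

c̄ = (6 + 12 + 6 + 11 + 4 + 7 + 11 + 8 + 7 + 4 + 8 + 7 + 8 + 6) / 14 = 105 / 14 = 7.5000
UCL = c̄ + 3√c̄ = 7.5000 + 3 × √7.5000 = 7.5000 + 3 × 2.7386 = 15.7158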